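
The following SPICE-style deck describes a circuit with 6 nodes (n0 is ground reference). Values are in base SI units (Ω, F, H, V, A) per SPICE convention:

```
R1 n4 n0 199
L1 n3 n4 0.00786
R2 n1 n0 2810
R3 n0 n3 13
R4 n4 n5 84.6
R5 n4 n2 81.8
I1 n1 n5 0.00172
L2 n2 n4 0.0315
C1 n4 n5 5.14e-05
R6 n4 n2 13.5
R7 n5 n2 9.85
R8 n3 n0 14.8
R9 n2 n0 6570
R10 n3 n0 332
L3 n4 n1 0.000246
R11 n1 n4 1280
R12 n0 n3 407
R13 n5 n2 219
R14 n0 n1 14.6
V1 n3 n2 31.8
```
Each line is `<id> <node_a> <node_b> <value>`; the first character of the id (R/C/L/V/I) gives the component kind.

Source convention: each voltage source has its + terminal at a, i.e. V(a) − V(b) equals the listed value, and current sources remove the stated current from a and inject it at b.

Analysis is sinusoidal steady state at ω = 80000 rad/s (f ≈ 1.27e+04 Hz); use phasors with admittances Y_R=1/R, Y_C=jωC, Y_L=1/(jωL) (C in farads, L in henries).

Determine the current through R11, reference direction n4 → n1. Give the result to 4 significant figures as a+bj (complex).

Apply KCL at each of the 5 non-ground nodes and solve the resulting linear system.
Node n1: branches {R2, I1, L3, R11, R14} → V_1 = -10.73+7.948j
Node n2: branches {R5, L2, R6, R7, R9, R13, V1} → V_2 = -26.12-3.431j
Node n3: branches {L1, R3, R8, R10, R12, V1} → V_3 = 5.681-3.431j
Node n4: branches {R1, L1, R4, R5, L2, C1, R6, L3, R11} → V_4 = -21.72-6.390j
Node n5: branches {R4, I1, C1, R7, R13} → V_5 = -21.65-6.275j
Source currents: i(V1)=-0.8567+0.5581j

-0.008585-0.01120j A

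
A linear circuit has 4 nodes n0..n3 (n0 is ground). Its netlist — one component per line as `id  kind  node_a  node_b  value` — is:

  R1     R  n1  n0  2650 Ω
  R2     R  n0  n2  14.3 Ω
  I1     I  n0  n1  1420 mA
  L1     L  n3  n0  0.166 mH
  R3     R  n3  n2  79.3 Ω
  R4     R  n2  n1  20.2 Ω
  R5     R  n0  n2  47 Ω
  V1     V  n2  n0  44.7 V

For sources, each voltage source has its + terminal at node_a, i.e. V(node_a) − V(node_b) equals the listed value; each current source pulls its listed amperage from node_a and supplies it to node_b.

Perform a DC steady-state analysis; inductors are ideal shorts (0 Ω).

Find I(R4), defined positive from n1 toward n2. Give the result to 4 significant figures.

MNA unknowns: 3 node voltages V₁..V_3 plus 2 source currents (L1, V1)
R1: Y=0.0003774 on G[1,0]
R2: Y=0.06993 on G[0,2]
I1: z[0]−=1.42, z[1]+=1.42
L1: row V3−V0=0, i_L1 at 3,0
R3: Y=0.01261 on G[3,2]
R4: Y=0.04950 on G[2,1]
R5: Y=0.02128 on G[0,2]
V1: row V2−V0=44.7, i_V1 at 2,0
solve → V1=72.83, V2=44.70, V3=0.000
aux → i_L1=0.5637, i_V1=-3.248

1.393 A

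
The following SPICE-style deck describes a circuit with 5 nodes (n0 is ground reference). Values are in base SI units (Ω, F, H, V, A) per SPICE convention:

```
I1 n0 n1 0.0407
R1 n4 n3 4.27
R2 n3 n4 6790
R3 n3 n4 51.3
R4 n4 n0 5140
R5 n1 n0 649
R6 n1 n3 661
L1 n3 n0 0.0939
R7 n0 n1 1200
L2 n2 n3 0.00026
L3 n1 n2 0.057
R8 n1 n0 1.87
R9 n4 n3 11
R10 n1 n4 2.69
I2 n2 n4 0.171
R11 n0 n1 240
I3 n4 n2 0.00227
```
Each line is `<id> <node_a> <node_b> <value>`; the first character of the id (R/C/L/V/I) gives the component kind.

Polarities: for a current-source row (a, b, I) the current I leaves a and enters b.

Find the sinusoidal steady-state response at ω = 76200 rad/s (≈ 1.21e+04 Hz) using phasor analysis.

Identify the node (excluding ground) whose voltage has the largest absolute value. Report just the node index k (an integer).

Apply KCL at each of the 4 non-ground nodes and solve the resulting linear system.
Node n1: branches {I1, R5, R6, R7, L3, R8, R10, R11} → V_1 = 0.07516-0.0001046j
Node n2: branches {L2, L3, I2, I3} → V_2 = -0.4038-3.329j
Node n3: branches {R1, R2, R3, R6, L1, L2, R9} → V_3 = -0.4060-0.001030j
Node n4: branches {R1, R2, R3, R4, R9, R10, I2, I3} → V_4 = 0.07914-0.0005498j

2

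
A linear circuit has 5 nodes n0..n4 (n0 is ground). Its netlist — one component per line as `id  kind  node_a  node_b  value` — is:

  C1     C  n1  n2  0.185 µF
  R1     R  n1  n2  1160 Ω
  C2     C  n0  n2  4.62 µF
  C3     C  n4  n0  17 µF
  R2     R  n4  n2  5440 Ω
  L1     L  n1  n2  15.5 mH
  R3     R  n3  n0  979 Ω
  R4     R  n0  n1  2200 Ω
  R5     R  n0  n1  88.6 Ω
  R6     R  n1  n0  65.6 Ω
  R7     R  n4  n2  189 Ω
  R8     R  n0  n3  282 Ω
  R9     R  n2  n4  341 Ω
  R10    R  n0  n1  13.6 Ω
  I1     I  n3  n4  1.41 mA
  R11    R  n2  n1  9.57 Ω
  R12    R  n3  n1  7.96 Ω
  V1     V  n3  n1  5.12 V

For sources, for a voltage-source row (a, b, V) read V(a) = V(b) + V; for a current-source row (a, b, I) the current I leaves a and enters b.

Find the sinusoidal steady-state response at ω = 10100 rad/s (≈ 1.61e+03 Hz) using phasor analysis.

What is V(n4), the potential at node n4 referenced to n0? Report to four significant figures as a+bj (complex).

MNA unknowns: 4 node voltages V₁..V_4 plus 1 source current (V1)
C1: Y=0.000+0.001868j on G[1,2]
R1: Y=0.0008621+0.000j on G[1,2]
C2: Y=0.000+0.04666j on G[0,2]
C3: Y=0.000+0.1717j on G[4,0]
R2: Y=0.0001838+0.000j on G[4,2]
L1: Y=0.000-0.006388j on G[1,2]
R3: Y=0.001021+0.000j on G[3,0]
R4: Y=0.0004545+0.000j on G[0,1]
R5: Y=0.01129+0.000j on G[0,1]
R6: Y=0.01524+0.000j on G[1,0]
R7: Y=0.005291+0.000j on G[4,2]
R8: Y=0.003546+0.000j on G[0,3]
R9: Y=0.002933+0.000j on G[2,4]
R10: Y=0.07353+0.000j on G[0,1]
I1: z[3]−=0.00141, z[4]+=0.00141
R11: Y=0.1045+0.000j on G[2,1]
R12: Y=0.1256+0.000j on G[3,1]
V1: row V3−V1=5.12, i_V1 at 3,1
solve → V1=-0.1810+0.04885j, V2=-0.1283+0.09984j, V3=4.939+0.04885j, V4=0.004971-0.001686j
aux → i_V1=-0.6672-0.0002231j

0.004971-0.001686j V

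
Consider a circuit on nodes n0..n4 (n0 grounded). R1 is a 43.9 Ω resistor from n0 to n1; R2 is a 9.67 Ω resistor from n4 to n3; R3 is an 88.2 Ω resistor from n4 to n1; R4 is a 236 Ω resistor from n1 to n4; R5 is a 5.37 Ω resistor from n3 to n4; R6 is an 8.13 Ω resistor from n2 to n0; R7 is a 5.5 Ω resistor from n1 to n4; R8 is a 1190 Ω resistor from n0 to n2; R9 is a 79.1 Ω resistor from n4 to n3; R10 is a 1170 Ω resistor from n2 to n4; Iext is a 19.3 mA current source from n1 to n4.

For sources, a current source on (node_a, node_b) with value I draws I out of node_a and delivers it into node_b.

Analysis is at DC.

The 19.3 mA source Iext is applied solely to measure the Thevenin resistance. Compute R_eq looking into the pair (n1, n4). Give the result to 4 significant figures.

R_eq = 5.045 Ω

MNA unknowns: 4 node voltages V₁..V_4
R1: Y=0.02278 on G[0,1]
R2: Y=0.1034 on G[4,3]
R3: Y=0.01134 on G[4,1]
R4: Y=0.004237 on G[1,4]
R5: Y=0.1862 on G[3,4]
R6: Y=0.1230 on G[2,0]
R7: Y=0.1818 on G[1,4]
R8: Y=0.0008403 on G[0,2]
R9: Y=0.01264 on G[4,3]
R10: Y=0.0008547 on G[2,4]
Iext: z[1]−=0.0193, z[4]+=0.0193
solve → V1=-0.003498, V2=0.0006434, V3=0.09387, V4=0.09387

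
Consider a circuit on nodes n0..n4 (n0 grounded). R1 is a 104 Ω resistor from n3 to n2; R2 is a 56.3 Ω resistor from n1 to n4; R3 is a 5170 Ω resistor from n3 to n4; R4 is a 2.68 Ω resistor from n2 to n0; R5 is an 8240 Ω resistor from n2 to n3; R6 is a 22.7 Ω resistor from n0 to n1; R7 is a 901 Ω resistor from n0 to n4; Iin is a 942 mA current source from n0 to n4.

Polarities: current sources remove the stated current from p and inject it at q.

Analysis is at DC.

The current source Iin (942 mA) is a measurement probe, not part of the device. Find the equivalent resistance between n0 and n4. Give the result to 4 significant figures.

Apply KCL at each of the 4 non-ground nodes and solve the resulting linear system.
Node n1: branches {R2, R6} → V_1 = 19.39
Node n2: branches {R1, R4, R5} → V_2 = 0.03429
Node n3: branches {R1, R3, R5} → V_3 = 1.348
Node n4: branches {R2, R3, R7, Iin} → V_4 = 67.49

R_eq = 71.65 Ω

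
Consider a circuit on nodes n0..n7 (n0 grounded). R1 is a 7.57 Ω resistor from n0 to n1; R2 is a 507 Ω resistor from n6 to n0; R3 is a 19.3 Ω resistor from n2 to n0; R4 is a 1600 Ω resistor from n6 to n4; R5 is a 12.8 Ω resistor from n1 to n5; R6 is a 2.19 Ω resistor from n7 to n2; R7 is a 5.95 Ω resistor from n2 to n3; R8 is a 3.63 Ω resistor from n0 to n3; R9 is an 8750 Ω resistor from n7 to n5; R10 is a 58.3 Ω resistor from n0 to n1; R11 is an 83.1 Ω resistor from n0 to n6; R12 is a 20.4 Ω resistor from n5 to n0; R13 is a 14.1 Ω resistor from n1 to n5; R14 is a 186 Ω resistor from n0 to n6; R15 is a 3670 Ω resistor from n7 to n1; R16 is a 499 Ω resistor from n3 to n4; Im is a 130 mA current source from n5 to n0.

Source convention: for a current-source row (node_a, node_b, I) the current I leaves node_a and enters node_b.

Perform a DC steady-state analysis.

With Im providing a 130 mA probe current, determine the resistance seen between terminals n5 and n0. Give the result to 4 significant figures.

R_eq = 8.079 Ω

Element admittances at DC:
  Y(R1) = 0.1321 S between n0,n1
  Y(R2) = 0.001972 S between n6,n0
  Y(R3) = 0.05181 S between n2,n0
  Y(R4) = 0.0006250 S between n6,n4
  Y(R5) = 0.07812 S between n1,n5
  Y(R6) = 0.4566 S between n7,n2
  Y(R7) = 0.1681 S between n2,n3
  Y(R8) = 0.2755 S between n0,n3
  Y(R9) = 0.0001143 S between n7,n5
  Y(R10) = 0.01715 S between n0,n1
  Y(R11) = 0.01203 S between n0,n6
  Y(R12) = 0.04902 S between n5,n0
  Y(R13) = 0.07092 S between n1,n5
  Y(R14) = 0.005376 S between n0,n6
  Y(R15) = 0.0002725 S between n7,n1
  Y(R16) = 0.002004 S between n3,n4
  Im: injects 0.13 A into n0 (from n5)
Assemble and solve the 7×7 MNA system:
  V(n1)=-0.5243  V(n2)=-0.001677  V(n3)=-0.0006347  V(n4)=-0.0004874  V(n5)=-1.050  V(n6)=-1.523e-05  V(n7)=-0.002251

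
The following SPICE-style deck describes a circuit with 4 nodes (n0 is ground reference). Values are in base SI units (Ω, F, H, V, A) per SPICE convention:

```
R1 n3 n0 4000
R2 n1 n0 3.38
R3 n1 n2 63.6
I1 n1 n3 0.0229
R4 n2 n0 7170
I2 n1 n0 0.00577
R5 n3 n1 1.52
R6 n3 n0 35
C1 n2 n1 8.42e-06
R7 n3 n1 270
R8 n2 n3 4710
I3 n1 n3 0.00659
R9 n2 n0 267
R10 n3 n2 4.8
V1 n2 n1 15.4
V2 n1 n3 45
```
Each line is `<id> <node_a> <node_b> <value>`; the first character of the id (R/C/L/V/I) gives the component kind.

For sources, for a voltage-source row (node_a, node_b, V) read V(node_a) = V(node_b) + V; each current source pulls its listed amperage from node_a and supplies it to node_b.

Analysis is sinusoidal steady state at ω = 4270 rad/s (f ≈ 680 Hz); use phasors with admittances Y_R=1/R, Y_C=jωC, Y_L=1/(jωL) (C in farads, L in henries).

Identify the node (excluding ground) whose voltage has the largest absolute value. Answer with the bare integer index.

3

Element admittances at ω=4270 rad/s:
  Y(R1) = 0.0002500+0.000j S between n3,n0
  Y(R2) = 0.2959+0.000j S between n1,n0
  Y(R3) = 0.01572+0.000j S between n1,n2
  I1: injects 0.0229 A into n3 (from n1)
  Y(R4) = 0.0001395+0.000j S between n2,n0
  I2: injects 0.00577 A into n0 (from n1)
  Y(R5) = 0.6579+0.000j S between n3,n1
  Y(R6) = 0.02857+0.000j S between n3,n0
  Y(C1) = 0.000+0.03595j S between n2,n1
  Y(R7) = 0.003704+0.000j S between n3,n1
  Y(R8) = 0.0002123+0.000j S between n2,n3
  I3: injects 0.00659 A into n3 (from n1)
  Y(R9) = 0.003745+0.000j S between n2,n0
  Y(R10) = 0.2083+0.000j S between n3,n2
  V1: constraint V(n2)−V(n1) = 15.4
  V2: constraint V(n1)−V(n3) = 45
Assemble and solve the 5×5 MNA system:
  V(n1)=3.748+0.000j  V(n2)=19.15+0.000j  V(n3)=-41.25+0.000j
  i(V1)=-12.91-0.5537j  i(V2)=-43.59+0.000j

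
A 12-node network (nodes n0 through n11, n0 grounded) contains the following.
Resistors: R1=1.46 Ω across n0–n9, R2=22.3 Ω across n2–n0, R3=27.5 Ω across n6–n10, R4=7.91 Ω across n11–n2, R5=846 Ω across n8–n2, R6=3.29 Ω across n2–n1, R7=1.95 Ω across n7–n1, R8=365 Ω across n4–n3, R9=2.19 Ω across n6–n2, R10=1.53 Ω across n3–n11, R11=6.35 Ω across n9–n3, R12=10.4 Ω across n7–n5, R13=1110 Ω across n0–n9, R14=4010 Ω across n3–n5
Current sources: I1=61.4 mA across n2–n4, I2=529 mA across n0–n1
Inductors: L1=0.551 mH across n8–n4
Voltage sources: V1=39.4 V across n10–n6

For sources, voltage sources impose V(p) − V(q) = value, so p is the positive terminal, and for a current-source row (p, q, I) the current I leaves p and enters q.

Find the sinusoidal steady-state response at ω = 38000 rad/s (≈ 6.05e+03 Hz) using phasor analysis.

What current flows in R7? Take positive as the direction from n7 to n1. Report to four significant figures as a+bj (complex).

-0.001050+5.038e-07j A

Apply KCL at each of the 11 non-ground nodes and solve the resulting linear system.
Node n1: branches {R6, R7, I2} → V_1 = 6.637-0.001501j
Node n2: branches {R2, I1, R4, R5, R6, R9} → V_2 = 4.900-0.001502j
Node n3: branches {R8, R10, R11, R14} → V_3 = 2.415+0.0005260j
Node n4: branches {I1, R8, L1} → V_4 = 18.82+0.1037j
Node n5: branches {R12, R14} → V_5 = 6.624-0.001494j
Node n6: branches {R3, R9, V1} → V_6 = 4.900-0.001502j
Node n7: branches {R7, R12} → V_7 = 6.635-0.001500j
Node n8: branches {R5, L1} → V_8 = 18.82-0.2407j
Node n9: branches {R1, R11, R13} → V_9 = 0.4509+9.822e-05j
Node n10: branches {R3, V1} → V_10 = 44.30-0.001502j
Node n11: branches {R4, R10} → V_11 = 2.818+0.0001973j
Source currents: i(V1)=-1.433+0.000j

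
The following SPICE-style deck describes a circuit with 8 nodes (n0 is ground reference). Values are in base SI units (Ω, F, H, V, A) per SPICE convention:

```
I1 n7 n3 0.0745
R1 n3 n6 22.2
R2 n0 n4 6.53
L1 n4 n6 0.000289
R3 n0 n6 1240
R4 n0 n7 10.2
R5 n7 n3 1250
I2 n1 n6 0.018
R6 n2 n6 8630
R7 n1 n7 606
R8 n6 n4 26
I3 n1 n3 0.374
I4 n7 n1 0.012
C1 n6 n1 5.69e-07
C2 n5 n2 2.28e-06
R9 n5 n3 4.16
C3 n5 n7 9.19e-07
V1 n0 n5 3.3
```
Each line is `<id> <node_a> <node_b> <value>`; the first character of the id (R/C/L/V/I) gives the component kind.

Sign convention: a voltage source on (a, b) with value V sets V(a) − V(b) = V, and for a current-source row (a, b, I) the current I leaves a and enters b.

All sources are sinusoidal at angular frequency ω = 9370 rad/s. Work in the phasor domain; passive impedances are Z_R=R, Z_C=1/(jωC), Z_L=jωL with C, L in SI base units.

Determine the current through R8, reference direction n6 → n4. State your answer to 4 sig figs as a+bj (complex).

MNA unknowns: 7 node voltages V₁..V_7 plus 1 source current (V1)
I1: z[7]−=0.0745, z[3]+=0.0745
R1: Y=0.04505+0.000j on G[3,6]
R2: Y=0.1531+0.000j on G[0,4]
L1: Y=0.000-0.3693j on G[4,6]
R3: Y=0.0008065+0.000j on G[0,6]
R4: Y=0.09804+0.000j on G[0,7]
R5: Y=0.0008000+0.000j on G[7,3]
I2: z[1]−=0.018, z[6]+=0.018
R6: Y=0.0001159+0.000j on G[2,6]
R7: Y=0.001650+0.000j on G[1,7]
R8: Y=0.03846+0.000j on G[6,4]
I3: z[1]−=0.374, z[3]+=0.374
I4: z[7]−=0.012, z[1]+=0.012
C1: Y=0.000+0.005332j on G[6,1]
C2: Y=0.000+0.02136j on G[5,2]
R9: Y=0.2404+0.000j on G[5,3]
C3: Y=0.000+0.008611j on G[5,7]
V1: row V0−V5=3.3, i_V1 at 0,5
solve → V1=-21.42+63.79j, V2=-3.307-0.007392j, V3=-1.514-0.1881j, V4=-2.010-0.3701j, V5=-3.300+0.000j, V6=-1.944-1.210j, V7=-1.151+0.8618j
aux → i_V1=-0.4222+0.02684j

0.002537-0.03232j A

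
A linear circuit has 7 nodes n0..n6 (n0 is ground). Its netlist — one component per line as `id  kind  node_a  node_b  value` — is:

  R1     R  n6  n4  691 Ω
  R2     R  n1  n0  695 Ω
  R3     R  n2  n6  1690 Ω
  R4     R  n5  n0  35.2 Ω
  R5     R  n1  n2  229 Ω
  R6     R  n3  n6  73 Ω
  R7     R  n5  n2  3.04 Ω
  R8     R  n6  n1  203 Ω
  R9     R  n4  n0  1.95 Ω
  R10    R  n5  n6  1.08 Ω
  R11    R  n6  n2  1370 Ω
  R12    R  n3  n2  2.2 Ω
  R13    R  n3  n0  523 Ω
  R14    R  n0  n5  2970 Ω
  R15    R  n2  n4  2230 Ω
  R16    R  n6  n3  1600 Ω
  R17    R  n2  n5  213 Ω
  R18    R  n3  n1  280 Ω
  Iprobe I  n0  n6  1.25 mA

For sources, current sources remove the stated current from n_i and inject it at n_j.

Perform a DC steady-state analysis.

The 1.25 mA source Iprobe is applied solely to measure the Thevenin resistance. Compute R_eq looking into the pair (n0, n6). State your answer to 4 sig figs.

Apply KCL at each of the 6 non-ground nodes and solve the resulting linear system.
Node n1: branches {R2, R5, R8, R18} → V_1 = 0.03344
Node n2: branches {R3, R5, R7, R11, R12, R15, R17} → V_2 = 0.03664
Node n3: branches {R6, R12, R13, R16, R18} → V_3 = 0.03652
Node n4: branches {R1, R9, R15} → V_4 = 0.0001392
Node n5: branches {R4, R7, R10, R14, R17} → V_5 = 0.03690
Node n6: branches {R1, R3, R6, R8, R10, R11, R16, Iprobe} → V_6 = 0.03814

R_eq = 30.51 Ω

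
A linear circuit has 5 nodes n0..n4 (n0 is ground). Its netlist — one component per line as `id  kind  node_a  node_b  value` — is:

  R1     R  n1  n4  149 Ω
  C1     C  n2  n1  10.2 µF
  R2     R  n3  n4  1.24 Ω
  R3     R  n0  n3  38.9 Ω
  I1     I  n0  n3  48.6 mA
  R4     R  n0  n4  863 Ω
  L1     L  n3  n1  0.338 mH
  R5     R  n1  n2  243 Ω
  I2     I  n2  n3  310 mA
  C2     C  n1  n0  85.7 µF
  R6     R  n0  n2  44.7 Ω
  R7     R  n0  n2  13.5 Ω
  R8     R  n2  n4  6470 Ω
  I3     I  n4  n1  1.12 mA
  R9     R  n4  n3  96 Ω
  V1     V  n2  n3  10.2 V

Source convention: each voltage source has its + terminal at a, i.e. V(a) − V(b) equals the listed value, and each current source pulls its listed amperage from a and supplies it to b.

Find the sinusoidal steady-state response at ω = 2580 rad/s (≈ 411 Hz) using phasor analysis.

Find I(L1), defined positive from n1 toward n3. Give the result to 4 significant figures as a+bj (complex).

0.8740+0.6295j A

MNA unknowns: 4 node voltages V₁..V_4 plus 1 source current (V1)
R1: Y=0.006711+0.000j on G[1,4]
C1: Y=0.000+0.02632j on G[2,1]
R2: Y=0.8065+0.000j on G[3,4]
R3: Y=0.02571+0.000j on G[0,3]
I1: z[0]−=0.0486, z[3]+=0.0486
R4: Y=0.001159+0.000j on G[0,4]
L1: Y=0.000-1.147j on G[3,1]
R5: Y=0.004115+0.000j on G[1,2]
I2: z[2]−=0.31, z[3]+=0.31
C2: Y=0.000+0.2211j on G[1,0]
R6: Y=0.02237+0.000j on G[0,2]
R7: Y=0.07407+0.000j on G[0,2]
R8: Y=0.0001546+0.000j on G[2,4]
I3: z[4]−=0.00112, z[1]+=0.00112
R9: Y=0.01042+0.000j on G[4,3]
V1: row V2−V3=10.2, i_V1 at 2,3
solve → V1=-1.605+3.640j, V2=9.144+2.878j, V3=-1.056+2.878j, V4=-1.059+2.880j
aux → i_V1=-1.258-0.5573j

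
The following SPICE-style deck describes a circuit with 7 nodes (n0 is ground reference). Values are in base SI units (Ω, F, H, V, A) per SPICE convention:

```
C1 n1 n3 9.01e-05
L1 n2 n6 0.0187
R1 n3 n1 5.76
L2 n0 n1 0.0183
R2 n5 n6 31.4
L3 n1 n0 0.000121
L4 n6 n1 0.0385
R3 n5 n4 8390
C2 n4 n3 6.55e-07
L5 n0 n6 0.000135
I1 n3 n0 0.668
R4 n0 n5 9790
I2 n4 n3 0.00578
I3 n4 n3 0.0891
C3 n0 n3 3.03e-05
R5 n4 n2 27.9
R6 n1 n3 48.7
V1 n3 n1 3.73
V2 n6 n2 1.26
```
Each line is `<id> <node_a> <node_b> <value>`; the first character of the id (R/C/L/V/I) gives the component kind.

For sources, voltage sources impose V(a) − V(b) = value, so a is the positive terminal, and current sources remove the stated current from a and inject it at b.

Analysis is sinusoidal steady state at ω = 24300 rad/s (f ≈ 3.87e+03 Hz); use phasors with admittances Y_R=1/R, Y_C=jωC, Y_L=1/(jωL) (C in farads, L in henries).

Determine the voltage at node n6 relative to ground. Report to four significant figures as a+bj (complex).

-0.08826-0.3697j V

Element admittances at ω=24300 rad/s:
  Y(C1) = 0.000+2.189j S between n1,n3
  Y(L1) = 0.000-0.002201j S between n2,n6
  Y(R1) = 0.1736+0.000j S between n3,n1
  Y(L2) = 0.000-0.002249j S between n0,n1
  Y(R2) = 0.03185+0.000j S between n5,n6
  Y(L3) = 0.000-0.3401j S between n1,n0
  Y(L4) = 0.000-0.001069j S between n6,n1
  Y(R3) = 0.0001192+0.000j S between n5,n4
  Y(C2) = 0.000+0.01592j S between n4,n3
  Y(L5) = 0.000-0.3048j S between n0,n6
  I1: injects 0.668 A into n0 (from n3)
  Y(R4) = 0.0001021+0.000j S between n0,n5
  I2: injects 0.00578 A into n3 (from n4)
  I3: injects 0.0891 A into n3 (from n4)
  Y(C3) = 0.000+0.7363j S between n0,n3
  Y(R5) = 0.03584+0.000j S between n4,n2
  Y(R6) = 0.02053+0.000j S between n1,n3
  V1: constraint V(n3)−V(n1) = 3.73
  V2: constraint V(n6)−V(n2) = 1.26
Assemble and solve the 8×8 MNA system:
  V(n1)=-7.040+1.410j  V(n2)=-1.348-0.3697j  V(n3)=-3.310+1.410j  V(n4)=-4.531+0.1708j  V(n5)=-0.1045-0.3665j  V(n6)=-0.08826-0.3697j
  i(V1)=-0.2397-5.749j  i(V2)=0.1141-0.01660j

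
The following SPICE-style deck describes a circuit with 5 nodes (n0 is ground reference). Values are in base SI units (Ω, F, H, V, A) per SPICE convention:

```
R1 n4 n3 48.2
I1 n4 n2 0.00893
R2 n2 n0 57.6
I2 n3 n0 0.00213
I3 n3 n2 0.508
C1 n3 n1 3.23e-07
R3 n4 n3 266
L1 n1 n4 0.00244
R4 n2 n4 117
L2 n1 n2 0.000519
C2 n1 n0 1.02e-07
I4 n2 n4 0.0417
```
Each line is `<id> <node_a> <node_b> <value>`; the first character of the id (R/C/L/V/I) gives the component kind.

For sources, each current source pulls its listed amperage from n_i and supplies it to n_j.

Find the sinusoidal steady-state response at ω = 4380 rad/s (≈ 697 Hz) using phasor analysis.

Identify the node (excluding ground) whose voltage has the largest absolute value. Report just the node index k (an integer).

3

Apply KCL at each of the 4 non-ground nodes and solve the resulting linear system.
Node n1: branches {C1, L1, L2, C2} → V_1 = -0.2694-1.060j
Node n2: branches {I1, R2, I3, R4, L2, I4} → V_2 = -0.1500+0.006932j
Node n3: branches {R1, I2, I3, C1, R3} → V_3 = -22.20-4.861j
Node n4: branches {R1, I1, R3, L1, R4, I4} → V_4 = -1.161-6.126j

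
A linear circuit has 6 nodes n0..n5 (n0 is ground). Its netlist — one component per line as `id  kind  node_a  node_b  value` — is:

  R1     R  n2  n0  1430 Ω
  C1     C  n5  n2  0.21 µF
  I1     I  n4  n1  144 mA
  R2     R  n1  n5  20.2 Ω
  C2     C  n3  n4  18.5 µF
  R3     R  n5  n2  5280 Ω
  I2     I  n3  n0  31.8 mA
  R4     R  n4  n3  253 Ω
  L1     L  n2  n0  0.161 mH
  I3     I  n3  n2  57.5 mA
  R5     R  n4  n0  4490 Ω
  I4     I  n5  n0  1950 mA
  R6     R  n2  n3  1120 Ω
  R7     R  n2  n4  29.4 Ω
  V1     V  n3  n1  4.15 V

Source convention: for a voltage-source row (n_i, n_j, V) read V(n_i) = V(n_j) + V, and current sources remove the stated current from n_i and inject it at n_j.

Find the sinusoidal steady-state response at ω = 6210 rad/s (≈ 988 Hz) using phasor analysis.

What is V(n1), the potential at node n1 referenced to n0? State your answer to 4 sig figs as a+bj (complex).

-60.48+16.87j V

MNA unknowns: 5 node voltages V₁..V_5 plus 1 source current (V1)
R1: Y=0.0006993+0.000j on G[2,0]
C1: Y=0.000+0.001304j on G[5,2]
I1: z[4]−=0.144, z[1]+=0.144
R2: Y=0.04950+0.000j on G[1,5]
C2: Y=0.000+0.1149j on G[3,4]
R3: Y=0.0001894+0.000j on G[5,2]
I2: z[3]−=0.0318, z[0]+=0.0318
R4: Y=0.003953+0.000j on G[4,3]
L1: Y=0.000-1.000j on G[2,0]
I3: z[3]−=0.0575, z[2]+=0.0575
R5: Y=0.0002227+0.000j on G[4,0]
I4: z[5]−=1.95, z[0]+=1.95
R6: Y=0.0008929+0.000j on G[2,3]
R7: Y=0.03401+0.000j on G[2,4]
V1: row V3−V1=4.15, i_V1 at 3,1
solve → V1=-60.48+16.87j, V2=-0.001109-1.969j, V3=-56.33+16.87j, V4=-56.74+1.203j, V5=-98.93+19.40j
aux → i_V1=1.759-0.1250j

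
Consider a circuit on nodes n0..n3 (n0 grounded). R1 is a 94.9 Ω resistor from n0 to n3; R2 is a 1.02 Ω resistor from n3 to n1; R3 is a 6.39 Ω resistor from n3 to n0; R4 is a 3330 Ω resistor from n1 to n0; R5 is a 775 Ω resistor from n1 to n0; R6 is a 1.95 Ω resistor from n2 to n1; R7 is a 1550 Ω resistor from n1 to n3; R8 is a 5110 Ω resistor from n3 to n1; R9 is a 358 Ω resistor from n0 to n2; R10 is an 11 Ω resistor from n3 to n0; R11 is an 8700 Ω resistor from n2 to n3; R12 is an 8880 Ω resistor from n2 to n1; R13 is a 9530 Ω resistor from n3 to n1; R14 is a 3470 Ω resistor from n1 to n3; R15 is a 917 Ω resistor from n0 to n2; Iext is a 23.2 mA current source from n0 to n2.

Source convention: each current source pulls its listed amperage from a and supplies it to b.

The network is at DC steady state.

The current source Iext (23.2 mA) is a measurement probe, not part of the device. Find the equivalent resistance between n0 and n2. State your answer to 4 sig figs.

Element admittances at DC:
  Y(R1) = 0.01054 S between n0,n3
  Y(R2) = 0.9804 S between n3,n1
  Y(R3) = 0.1565 S between n3,n0
  Y(R4) = 0.0003003 S between n1,n0
  Y(R5) = 0.001290 S between n1,n0
  Y(R6) = 0.5128 S between n2,n1
  Y(R7) = 0.0006452 S between n1,n3
  Y(R8) = 0.0001957 S between n3,n1
  Y(R9) = 0.002793 S between n0,n2
  Y(R10) = 0.09091 S between n3,n0
  Y(R11) = 0.0001149 S between n2,n3
  Y(R12) = 0.0001126 S between n2,n1
  Y(R13) = 0.0001049 S between n3,n1
  Y(R14) = 0.0002882 S between n1,n3
  Y(R15) = 0.001091 S between n0,n2
  Iext: injects 0.0232 A into n2 (from n0)
Assemble and solve the 3×3 MNA system:
  V(n1)=0.1098  V(n2)=0.1538  V(n3)=0.08695

R_eq = 6.631 Ω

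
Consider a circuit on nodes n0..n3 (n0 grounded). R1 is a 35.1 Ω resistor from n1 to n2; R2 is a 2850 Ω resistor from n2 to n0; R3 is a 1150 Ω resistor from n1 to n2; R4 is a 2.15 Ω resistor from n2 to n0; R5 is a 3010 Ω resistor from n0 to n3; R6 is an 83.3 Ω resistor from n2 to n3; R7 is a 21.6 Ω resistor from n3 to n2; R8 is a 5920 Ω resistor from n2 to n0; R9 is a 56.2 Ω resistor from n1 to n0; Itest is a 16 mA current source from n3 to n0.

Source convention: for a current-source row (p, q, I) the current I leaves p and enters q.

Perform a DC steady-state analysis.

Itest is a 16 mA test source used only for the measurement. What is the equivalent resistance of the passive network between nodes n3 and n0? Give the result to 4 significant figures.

MNA unknowns: 3 node voltages V₁..V_3
R1: Y=0.02849 on G[1,2]
R2: Y=0.0003509 on G[2,0]
R3: Y=0.0008696 on G[1,2]
R4: Y=0.4651 on G[2,0]
R5: Y=0.0003322 on G[0,3]
R6: Y=0.01200 on G[2,3]
R7: Y=0.04630 on G[3,2]
R8: Y=0.0001689 on G[2,0]
R9: Y=0.01779 on G[1,0]
Itest: z[3]−=0.016, z[0]+=0.016
solve → V1=-0.02076, V2=-0.03335, V3=-0.3060

R_eq = 19.13 Ω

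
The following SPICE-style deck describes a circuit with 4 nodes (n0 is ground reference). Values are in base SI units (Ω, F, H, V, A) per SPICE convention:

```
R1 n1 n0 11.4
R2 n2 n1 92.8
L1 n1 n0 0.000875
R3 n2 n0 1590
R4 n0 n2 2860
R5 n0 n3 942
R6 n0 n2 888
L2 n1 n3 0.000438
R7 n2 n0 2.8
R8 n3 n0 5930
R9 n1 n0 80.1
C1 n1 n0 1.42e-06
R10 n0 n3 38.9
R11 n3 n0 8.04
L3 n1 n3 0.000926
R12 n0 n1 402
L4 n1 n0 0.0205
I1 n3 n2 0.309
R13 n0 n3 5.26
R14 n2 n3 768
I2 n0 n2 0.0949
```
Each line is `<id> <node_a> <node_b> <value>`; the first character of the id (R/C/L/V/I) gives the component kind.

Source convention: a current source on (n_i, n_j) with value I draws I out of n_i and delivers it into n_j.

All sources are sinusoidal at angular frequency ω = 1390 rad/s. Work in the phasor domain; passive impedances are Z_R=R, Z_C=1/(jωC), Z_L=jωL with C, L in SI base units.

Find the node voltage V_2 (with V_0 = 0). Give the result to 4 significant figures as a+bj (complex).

Apply KCL at each of the 3 non-ground nodes and solve the resulting linear system.
Node n1: branches {R1, R2, L1, L2, R9, C1, L3, R12, L4} → V_1 = -0.1659-0.2385j
Node n2: branches {R2, R3, R4, R6, R7, I1, R14, I2} → V_2 = 1.082-0.008096j
Node n3: branches {R5, L2, R8, R10, R11, L3, I1, R13, R14} → V_3 = -0.2134-0.3354j

1.082-0.008096j V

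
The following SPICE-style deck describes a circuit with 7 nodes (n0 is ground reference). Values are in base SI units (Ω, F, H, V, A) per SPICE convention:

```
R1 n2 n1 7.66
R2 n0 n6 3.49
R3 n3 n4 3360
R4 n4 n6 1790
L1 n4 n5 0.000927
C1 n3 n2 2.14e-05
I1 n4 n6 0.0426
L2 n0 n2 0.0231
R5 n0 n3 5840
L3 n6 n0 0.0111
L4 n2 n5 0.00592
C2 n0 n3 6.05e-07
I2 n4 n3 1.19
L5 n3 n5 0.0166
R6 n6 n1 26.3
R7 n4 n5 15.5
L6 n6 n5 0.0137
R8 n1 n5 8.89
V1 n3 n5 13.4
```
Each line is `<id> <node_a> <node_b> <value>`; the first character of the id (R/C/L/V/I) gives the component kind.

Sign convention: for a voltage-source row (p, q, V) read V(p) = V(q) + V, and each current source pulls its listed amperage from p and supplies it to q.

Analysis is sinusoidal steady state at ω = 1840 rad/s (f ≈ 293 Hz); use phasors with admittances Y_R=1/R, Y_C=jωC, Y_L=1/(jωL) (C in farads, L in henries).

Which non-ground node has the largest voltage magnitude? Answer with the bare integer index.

MNA unknowns: 6 node voltages V₁..V_6 plus 1 source current (V1)
R1: Y=0.1305+0.000j on G[2,1]
R2: Y=0.2865+0.000j on G[0,6]
R3: Y=0.0002976+0.000j on G[3,4]
R4: Y=0.0005587+0.000j on G[4,6]
L1: Y=0.000-0.5863j on G[4,5]
C1: Y=0.000+0.03938j on G[3,2]
I1: z[4]−=0.0426, z[6]+=0.0426
L2: Y=0.000-0.02353j on G[0,2]
R5: Y=0.0001712+0.000j on G[0,3]
L3: Y=0.000-0.04896j on G[6,0]
L4: Y=0.000-0.09180j on G[2,5]
C2: Y=0.000+0.001113j on G[0,3]
I2: z[4]−=1.19, z[3]+=1.19
L5: Y=0.000-0.03274j on G[3,5]
R6: Y=0.03802+0.000j on G[6,1]
R7: Y=0.06452+0.000j on G[4,5]
L6: Y=0.000-0.03967j on G[6,5]
R8: Y=0.1125+0.000j on G[1,5]
V1: row V3−V5=13.4, i_V1 at 3,5
solve → V1=-0.4023-0.1181j, V2=-2.384+1.813j, V3=15.20-2.307j, V4=1.569-4.378j, V5=1.802-2.307j, V6=-0.1201-0.2739j
aux → i_V1=1.019-0.2709j

3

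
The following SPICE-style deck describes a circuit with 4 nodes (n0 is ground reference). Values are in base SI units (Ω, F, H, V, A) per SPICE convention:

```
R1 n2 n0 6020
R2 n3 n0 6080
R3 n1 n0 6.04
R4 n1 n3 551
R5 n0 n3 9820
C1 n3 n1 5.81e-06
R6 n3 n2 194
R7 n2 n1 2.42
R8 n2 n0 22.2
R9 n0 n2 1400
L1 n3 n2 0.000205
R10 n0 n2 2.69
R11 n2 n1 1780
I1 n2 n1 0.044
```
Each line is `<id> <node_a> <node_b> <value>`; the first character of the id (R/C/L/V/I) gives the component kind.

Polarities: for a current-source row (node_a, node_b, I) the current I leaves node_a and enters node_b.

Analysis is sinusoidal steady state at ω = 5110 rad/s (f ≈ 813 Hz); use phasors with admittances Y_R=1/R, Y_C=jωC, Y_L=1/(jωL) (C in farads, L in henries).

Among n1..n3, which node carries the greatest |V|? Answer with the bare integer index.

Element admittances at ω=5110 rad/s:
  Y(R1) = 0.0001661+0.000j S between n2,n0
  Y(R2) = 0.0001645+0.000j S between n3,n0
  Y(R3) = 0.1656+0.000j S between n1,n0
  Y(R4) = 0.001815+0.000j S between n1,n3
  Y(R5) = 0.0001018+0.000j S between n0,n3
  Y(C1) = 0.000+0.02969j S between n3,n1
  Y(R6) = 0.005155+0.000j S between n3,n2
  Y(R7) = 0.4132+0.000j S between n2,n1
  Y(R8) = 0.04505+0.000j S between n2,n0
  Y(R9) = 0.0007143+0.000j S between n0,n2
  Y(L1) = 0.000-0.9546j S between n3,n2
  Y(R10) = 0.3717+0.000j S between n0,n2
  Y(R11) = 0.0005618+0.000j S between n2,n1
  I1: injects 0.044 A into n1 (from n2)
Assemble and solve the 3×3 MNA system:
  V(n1)=0.05879-0.003371j  V(n2)=-0.02329+0.001335j  V(n3)=-0.02591+0.001675j

1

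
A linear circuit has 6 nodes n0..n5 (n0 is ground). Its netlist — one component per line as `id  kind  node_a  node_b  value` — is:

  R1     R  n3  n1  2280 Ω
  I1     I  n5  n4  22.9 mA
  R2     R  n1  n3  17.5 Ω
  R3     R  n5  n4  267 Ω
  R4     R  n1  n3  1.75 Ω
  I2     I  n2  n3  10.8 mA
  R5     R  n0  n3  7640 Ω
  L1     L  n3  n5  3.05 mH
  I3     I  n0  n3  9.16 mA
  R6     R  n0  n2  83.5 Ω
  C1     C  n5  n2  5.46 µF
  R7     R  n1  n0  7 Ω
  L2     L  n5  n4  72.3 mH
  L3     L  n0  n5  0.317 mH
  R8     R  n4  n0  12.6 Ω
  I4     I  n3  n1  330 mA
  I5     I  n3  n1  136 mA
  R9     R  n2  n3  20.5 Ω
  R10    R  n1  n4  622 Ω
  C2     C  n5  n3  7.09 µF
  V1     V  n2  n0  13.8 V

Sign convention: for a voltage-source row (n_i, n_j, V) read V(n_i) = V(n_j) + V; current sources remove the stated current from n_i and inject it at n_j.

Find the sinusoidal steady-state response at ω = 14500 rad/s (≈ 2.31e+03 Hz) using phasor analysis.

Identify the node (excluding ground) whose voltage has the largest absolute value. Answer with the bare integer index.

Apply KCL at each of the 5 non-ground nodes and solve the resulting linear system.
Node n1: branches {R1, R2, R4, R7, I4, I5, R10} → V_1 = -1.688-4.452j
Node n2: branches {I2, R6, C1, R9, V1} → V_2 = 13.80+0.000j
Node n3: branches {R1, R2, R4, I2, R5, L1, I3, I4, I5, R9, C2} → V_3 = -2.816-5.475j
Node n4: branches {I1, R3, L2, R8, R10} → V_4 = -0.3043+0.4220j
Node n5: branches {I1, R3, L1, C1, L2, L3, C2} → V_5 = -14.18+7.922j
Source currents: i(V1)=-1.614-2.483j

5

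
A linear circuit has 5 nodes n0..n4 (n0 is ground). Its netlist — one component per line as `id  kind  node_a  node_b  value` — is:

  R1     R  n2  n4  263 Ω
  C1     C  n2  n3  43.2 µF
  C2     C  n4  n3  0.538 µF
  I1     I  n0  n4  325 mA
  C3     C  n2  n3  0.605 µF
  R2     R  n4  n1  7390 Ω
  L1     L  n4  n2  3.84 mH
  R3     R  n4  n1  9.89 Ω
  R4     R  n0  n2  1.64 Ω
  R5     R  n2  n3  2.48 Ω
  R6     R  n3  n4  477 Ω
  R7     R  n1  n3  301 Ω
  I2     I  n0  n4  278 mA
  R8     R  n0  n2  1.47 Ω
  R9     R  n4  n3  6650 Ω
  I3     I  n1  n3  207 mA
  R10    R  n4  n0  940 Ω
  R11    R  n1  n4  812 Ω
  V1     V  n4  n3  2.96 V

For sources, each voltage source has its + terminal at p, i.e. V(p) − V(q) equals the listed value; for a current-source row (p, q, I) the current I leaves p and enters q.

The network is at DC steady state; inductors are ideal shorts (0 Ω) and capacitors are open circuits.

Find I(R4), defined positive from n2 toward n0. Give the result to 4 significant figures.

Apply KCL at each of the 4 non-ground nodes and solve the resulting linear system.
Node n1: branches {R2, R3, R7, I3, R11} → V_1 = -1.582
Node n2: branches {R1, C1, C3, L1, R4, R5, R8} → V_2 = 0.4670
Node n3: branches {C1, C2, C3, R5, R6, R7, R9, I3, V1} → V_3 = -2.493
Node n4: branches {R1, C2, I1, R2, L1, R3, R6, I2, R9, R10, R11, V1} → V_4 = 0.4670
Source currents: i(L1)=1.796, i(V1)=-1.410

0.2848 A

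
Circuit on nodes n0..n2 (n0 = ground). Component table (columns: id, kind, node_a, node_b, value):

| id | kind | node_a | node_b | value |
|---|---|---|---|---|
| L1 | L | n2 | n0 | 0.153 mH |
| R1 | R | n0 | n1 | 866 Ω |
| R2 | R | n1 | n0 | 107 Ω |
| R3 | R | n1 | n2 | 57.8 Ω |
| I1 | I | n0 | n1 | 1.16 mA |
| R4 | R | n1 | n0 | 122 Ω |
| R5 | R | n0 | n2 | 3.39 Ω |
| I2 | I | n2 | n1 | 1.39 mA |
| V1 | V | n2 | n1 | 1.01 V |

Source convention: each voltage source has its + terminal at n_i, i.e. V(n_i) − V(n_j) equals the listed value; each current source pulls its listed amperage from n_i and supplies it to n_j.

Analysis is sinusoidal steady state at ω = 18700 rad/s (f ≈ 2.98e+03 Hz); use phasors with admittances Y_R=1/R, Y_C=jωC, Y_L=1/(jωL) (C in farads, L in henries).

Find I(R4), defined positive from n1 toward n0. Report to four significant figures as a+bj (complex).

Apply KCL at each of the 2 non-ground nodes and solve the resulting linear system.
Node n1: branches {R1, R2, R3, I1, R4, I2, V1} → V_1 = -0.9815+0.03176j
Node n2: branches {L1, R3, R5, I2, V1} → V_2 = 0.02851+0.03176j
Source currents: i(V1)=-0.03838+0.0005939j

-0.008045+0.0002604j A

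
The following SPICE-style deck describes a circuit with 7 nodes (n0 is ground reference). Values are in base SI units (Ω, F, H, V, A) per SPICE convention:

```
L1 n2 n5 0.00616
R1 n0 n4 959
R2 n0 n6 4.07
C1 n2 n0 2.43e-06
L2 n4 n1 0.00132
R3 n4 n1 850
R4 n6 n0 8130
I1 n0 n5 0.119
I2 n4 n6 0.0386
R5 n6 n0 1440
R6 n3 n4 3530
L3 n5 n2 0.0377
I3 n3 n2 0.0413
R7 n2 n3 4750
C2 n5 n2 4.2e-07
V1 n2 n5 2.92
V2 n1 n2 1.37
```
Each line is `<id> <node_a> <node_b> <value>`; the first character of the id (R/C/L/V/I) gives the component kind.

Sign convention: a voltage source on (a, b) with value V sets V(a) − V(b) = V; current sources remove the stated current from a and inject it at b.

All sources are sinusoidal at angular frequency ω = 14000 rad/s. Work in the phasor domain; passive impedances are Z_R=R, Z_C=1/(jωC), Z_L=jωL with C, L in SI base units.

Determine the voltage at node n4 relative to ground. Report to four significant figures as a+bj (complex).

1.382-3.500j V

MNA unknowns: 6 node voltages V₁..V_6 plus 2 source currents (V1, V2)
L1: Y=0.000-0.01160j on G[2,5]
R1: Y=0.001043+0.000j on G[0,4]
R2: Y=0.2457+0.000j on G[0,6]
C1: Y=0.000+0.03402j on G[2,0]
L2: Y=0.000-0.05411j on G[4,1]
R3: Y=0.001176+0.000j on G[4,1]
R4: Y=0.0001230+0.000j on G[6,0]
I1: z[0]−=0.119, z[5]+=0.119
I2: z[4]−=0.0386, z[6]+=0.0386
R5: Y=0.0006944+0.000j on G[6,0]
R6: Y=0.0002833+0.000j on G[3,4]
L3: Y=0.000-0.001895j on G[5,2]
I3: z[3]−=0.0413, z[2]+=0.0413
R7: Y=0.0002105+0.000j on G[2,3]
C2: Y=0.000+0.005880j on G[5,2]
V1: row V2−V5=2.92, i_V1 at 2,5
V2: row V1−V2=1.37, i_V2 at 1,2
solve → V1=1.477-2.321j, V2=0.1073-2.321j, V3=-82.80-2.997j, V4=1.382-3.500j, V5=-2.813-2.321j, V6=0.1566+0.000j
aux → i_V1=-0.1190+0.02222j, i_V2=-0.06389+0.003791j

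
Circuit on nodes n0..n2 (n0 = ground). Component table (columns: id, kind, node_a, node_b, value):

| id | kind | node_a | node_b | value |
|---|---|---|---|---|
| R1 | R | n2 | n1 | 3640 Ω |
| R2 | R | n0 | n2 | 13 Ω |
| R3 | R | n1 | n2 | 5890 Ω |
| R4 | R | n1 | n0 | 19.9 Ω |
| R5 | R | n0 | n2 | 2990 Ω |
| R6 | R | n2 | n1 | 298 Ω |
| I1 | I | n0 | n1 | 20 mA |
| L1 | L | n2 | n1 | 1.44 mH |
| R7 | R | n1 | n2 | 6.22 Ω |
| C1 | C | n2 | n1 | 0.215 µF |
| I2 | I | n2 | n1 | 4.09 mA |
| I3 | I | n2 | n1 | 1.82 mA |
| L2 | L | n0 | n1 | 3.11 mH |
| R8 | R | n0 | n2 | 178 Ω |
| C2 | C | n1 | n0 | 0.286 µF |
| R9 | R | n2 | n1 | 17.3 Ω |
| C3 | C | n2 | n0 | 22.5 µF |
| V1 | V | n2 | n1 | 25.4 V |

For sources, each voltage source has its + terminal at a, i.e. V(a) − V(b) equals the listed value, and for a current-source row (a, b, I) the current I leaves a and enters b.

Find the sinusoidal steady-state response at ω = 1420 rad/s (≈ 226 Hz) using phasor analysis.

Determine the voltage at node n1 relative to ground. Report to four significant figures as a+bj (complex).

Apply KCL at each of the 2 non-ground nodes and solve the resulting linear system.
Node n1: branches {R1, R3, R4, R6, I1, L1, R7, C1, I2, I3, L2, C2, R9, V1} → V_1 = -2.168-9.256j
Node n2: branches {R1, R2, R3, R5, R6, L1, R7, C1, I2, I3, R8, R9, C3, V1} → V_2 = 23.23-9.256j
Source currents: i(V1)=-7.875+12.44j

-2.168-9.256j V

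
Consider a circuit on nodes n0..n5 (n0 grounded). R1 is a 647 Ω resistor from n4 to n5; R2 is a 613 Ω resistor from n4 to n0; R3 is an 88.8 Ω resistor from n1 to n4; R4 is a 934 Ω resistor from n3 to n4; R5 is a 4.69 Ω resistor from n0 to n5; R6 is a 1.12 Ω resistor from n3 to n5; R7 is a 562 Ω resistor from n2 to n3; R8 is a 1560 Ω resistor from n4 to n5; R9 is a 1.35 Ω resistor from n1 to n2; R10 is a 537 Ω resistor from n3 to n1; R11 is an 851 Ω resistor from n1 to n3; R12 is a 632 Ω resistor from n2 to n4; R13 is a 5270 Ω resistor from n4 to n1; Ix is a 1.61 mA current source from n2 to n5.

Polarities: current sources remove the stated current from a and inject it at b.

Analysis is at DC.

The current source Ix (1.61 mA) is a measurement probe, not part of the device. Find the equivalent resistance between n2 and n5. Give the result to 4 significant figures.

R_eq = 120.8 Ω

MNA unknowns: 5 node voltages V₁..V_5
R1: Y=0.001546 on G[4,5]
R2: Y=0.001631 on G[4,0]
R3: Y=0.01126 on G[1,4]
R4: Y=0.001071 on G[3,4]
R5: Y=0.2132 on G[0,5]
R6: Y=0.8929 on G[3,5]
R7: Y=0.001779 on G[2,3]
R8: Y=0.0006410 on G[4,5]
R9: Y=0.7407 on G[1,2]
R10: Y=0.001862 on G[3,1]
R11: Y=0.001175 on G[1,3]
R12: Y=0.001582 on G[2,4]
R13: Y=0.0001898 on G[4,1]
Ix: z[2]−=0.00161, z[5]+=0.00161
solve → V1=-0.1918, V2=-0.1934, V3=-0.0001369, V4=-0.1395, V5=0.001067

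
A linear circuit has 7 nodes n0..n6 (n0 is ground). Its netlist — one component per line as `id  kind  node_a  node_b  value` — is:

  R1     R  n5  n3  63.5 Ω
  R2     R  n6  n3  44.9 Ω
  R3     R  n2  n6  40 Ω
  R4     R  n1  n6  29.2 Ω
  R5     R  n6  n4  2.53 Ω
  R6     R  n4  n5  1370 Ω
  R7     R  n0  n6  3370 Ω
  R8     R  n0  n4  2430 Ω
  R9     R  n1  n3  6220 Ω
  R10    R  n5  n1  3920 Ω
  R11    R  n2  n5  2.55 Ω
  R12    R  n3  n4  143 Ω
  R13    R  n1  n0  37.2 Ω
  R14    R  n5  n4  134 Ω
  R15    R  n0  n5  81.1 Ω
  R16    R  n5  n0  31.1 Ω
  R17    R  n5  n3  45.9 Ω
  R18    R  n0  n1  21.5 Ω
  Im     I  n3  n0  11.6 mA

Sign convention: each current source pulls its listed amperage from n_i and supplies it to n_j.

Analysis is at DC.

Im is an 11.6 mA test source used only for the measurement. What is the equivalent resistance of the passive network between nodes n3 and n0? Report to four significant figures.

R_eq = 29.58 Ω

Apply KCL at each of the 6 non-ground nodes and solve the resulting linear system.
Node n1: branches {R4, R9, R10, R13, R18} → V_1 = -0.05753
Node n2: branches {R3, R11} → V_2 = -0.1639
Node n3: branches {R1, R2, R9, R12, R17, Im} → V_3 = -0.3431
Node n4: branches {R5, R6, R8, R12, R14} → V_4 = -0.1810
Node n5: branches {R1, R6, R10, R11, R14, R15, R16, R17} → V_5 = -0.1630
Node n6: branches {R2, R3, R4, R5, R7} → V_6 = -0.1787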